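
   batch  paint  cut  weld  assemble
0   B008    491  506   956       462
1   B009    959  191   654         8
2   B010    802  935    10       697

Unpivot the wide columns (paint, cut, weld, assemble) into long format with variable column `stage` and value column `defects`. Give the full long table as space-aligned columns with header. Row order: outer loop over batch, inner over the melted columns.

Each (batch, column) pair becomes one row: 3 × 4 = 12 rows.
For example, (B008, paint) → defects=491.

batch  stage     defects
B008   paint     491    
B008   cut       506    
B008   weld      956    
B008   assemble  462    
B009   paint     959    
B009   cut       191    
B009   weld      654    
B009   assemble  8      
B010   paint     802    
B010   cut       935    
B010   weld      10     
B010   assemble  697    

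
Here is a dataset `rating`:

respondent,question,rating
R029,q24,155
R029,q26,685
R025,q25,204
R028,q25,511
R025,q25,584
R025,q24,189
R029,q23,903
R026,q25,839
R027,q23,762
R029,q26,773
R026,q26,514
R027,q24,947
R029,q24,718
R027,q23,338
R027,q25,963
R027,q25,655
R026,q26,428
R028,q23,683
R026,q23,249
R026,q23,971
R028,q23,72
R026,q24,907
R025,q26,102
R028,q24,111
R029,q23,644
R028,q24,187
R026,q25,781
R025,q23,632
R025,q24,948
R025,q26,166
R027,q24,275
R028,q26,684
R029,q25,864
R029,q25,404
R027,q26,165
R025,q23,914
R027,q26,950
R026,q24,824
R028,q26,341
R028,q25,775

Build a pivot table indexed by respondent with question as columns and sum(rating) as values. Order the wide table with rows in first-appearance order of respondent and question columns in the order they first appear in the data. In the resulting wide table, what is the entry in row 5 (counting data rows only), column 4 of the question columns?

1100

With rows in first-appearance order of respondent, row 5 is respondent=R027. question columns in first-appearance order: q24, q26, q25, q23; column 4 is q23.
Long rows with respondent=R027, question=q23: 762 + 338 = 1100.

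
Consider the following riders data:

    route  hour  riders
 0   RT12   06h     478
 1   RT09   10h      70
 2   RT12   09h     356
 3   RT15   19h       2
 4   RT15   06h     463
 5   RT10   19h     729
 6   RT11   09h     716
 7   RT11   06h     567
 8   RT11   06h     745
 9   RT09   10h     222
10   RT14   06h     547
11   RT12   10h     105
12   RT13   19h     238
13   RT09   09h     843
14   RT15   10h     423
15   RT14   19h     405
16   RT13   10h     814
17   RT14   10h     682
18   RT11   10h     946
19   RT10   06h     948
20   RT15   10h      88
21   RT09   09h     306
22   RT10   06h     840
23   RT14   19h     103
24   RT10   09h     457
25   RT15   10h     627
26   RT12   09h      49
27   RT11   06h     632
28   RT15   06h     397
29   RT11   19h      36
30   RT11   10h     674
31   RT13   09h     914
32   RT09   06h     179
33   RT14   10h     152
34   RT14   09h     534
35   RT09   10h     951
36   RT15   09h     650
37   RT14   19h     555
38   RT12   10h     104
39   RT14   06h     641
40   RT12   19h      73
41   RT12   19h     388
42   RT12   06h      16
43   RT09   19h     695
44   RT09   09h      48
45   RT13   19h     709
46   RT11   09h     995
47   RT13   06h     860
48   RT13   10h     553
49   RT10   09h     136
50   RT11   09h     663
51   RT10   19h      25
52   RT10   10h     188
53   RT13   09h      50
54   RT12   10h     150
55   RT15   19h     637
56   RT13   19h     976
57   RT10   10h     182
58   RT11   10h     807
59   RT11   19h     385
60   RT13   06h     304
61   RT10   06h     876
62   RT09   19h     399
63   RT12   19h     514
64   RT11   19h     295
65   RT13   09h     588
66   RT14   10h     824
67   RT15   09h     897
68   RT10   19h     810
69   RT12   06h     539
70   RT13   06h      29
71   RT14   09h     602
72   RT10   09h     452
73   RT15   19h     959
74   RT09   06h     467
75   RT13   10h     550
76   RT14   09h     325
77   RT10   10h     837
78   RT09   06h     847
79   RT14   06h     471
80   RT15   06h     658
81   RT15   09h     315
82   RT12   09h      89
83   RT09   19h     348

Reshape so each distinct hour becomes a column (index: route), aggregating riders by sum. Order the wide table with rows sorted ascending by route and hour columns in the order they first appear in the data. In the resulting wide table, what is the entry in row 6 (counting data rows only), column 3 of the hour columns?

1461

With rows sorted ascending by route, row 6 is route=RT14. hour columns in first-appearance order: 06h, 10h, 09h, 19h; column 3 is 09h.
Long rows with route=RT14, hour=09h: 534 + 602 + 325 = 1461.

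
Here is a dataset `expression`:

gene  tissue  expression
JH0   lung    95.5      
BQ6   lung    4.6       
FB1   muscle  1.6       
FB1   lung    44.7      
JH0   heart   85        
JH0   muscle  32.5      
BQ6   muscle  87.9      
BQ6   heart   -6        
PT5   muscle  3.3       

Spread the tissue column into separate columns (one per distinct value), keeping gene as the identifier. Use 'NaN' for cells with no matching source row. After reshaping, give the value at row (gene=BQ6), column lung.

The long row with gene=BQ6, tissue=lung has expression=4.6.

4.6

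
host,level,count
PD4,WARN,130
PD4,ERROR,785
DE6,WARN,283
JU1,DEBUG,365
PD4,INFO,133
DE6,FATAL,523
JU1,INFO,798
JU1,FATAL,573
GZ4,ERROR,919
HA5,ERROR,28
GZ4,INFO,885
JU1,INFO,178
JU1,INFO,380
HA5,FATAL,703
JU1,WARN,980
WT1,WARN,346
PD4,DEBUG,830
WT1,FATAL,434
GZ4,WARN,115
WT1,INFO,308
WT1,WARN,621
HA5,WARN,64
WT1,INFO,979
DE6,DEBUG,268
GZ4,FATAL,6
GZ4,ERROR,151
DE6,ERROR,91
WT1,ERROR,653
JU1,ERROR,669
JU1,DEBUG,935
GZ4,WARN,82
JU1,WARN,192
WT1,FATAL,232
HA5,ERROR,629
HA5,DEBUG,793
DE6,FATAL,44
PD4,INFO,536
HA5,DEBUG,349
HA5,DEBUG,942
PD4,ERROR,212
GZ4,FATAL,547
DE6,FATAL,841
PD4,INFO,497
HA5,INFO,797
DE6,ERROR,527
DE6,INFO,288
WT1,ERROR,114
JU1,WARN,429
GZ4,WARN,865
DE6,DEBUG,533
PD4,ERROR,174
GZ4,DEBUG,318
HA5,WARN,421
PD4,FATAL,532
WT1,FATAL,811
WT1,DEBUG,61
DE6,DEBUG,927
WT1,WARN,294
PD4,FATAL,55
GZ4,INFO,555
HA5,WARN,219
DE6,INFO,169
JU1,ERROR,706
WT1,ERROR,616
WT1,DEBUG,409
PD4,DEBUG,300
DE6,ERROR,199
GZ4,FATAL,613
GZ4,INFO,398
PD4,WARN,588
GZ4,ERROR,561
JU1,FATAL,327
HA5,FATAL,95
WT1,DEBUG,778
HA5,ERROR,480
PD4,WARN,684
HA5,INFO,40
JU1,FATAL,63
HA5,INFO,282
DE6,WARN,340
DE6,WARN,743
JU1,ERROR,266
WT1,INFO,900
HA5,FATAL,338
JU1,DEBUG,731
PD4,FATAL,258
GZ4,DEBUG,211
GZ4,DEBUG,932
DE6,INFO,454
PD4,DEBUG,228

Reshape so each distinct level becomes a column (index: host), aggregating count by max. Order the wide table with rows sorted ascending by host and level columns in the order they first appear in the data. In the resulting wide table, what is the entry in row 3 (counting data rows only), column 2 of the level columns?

With rows sorted ascending by host, row 3 is host=HA5. level columns in first-appearance order: WARN, ERROR, DEBUG, INFO, FATAL; column 2 is ERROR.
Long rows with host=HA5, level=ERROR: max(28, 629, 480) = 629.

629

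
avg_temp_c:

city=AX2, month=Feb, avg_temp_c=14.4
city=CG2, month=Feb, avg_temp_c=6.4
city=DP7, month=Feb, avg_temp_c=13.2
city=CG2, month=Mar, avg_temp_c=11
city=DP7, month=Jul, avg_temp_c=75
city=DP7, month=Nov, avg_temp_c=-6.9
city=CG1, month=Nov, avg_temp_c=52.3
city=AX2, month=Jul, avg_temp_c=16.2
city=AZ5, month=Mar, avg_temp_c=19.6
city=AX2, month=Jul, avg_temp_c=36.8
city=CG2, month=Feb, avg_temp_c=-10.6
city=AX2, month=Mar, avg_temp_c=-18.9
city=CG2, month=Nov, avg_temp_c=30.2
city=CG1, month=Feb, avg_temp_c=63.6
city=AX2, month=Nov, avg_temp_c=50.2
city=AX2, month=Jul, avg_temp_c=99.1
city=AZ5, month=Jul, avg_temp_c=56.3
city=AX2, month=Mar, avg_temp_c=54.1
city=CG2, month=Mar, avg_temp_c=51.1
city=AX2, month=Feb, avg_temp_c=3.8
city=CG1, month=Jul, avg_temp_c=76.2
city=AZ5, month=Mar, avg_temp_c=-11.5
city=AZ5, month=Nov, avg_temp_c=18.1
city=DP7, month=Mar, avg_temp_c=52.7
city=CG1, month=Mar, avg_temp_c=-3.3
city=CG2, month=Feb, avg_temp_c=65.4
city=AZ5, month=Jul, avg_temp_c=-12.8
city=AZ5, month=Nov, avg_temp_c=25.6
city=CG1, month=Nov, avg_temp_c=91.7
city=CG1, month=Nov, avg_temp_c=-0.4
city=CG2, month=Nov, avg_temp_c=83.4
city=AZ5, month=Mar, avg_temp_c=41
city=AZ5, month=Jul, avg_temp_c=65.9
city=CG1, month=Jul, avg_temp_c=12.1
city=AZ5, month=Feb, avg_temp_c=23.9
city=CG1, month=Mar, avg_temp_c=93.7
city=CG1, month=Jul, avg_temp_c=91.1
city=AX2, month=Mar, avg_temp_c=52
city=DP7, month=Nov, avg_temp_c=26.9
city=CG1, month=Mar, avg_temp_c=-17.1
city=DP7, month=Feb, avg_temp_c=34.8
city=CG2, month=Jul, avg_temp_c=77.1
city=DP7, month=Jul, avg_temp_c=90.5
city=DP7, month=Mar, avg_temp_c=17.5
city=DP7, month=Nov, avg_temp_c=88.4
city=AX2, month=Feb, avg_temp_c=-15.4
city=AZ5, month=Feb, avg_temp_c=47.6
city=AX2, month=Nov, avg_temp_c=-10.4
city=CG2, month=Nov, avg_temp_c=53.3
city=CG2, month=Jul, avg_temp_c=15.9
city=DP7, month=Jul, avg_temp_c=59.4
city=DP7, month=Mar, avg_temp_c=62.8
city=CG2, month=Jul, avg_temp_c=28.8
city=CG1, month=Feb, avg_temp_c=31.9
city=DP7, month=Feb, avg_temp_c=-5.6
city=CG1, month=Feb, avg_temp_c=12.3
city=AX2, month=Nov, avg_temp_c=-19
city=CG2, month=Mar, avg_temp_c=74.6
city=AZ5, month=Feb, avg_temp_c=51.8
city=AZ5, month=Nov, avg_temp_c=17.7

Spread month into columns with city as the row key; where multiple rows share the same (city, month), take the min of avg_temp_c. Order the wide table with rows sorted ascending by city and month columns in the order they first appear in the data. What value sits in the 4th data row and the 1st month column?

With rows sorted ascending by city, row 4 is city=CG2. month columns in first-appearance order: Feb, Mar, Jul, Nov; column 1 is Feb.
Long rows with city=CG2, month=Feb: min(6.4, -10.6, 65.4) = -10.6.

-10.6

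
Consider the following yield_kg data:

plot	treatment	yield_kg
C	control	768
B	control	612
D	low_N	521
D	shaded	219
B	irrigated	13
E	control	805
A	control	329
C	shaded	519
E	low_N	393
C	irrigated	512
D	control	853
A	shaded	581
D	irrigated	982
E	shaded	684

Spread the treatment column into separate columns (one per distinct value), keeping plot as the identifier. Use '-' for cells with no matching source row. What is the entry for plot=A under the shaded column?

The long row with plot=A, treatment=shaded has yield_kg=581.

581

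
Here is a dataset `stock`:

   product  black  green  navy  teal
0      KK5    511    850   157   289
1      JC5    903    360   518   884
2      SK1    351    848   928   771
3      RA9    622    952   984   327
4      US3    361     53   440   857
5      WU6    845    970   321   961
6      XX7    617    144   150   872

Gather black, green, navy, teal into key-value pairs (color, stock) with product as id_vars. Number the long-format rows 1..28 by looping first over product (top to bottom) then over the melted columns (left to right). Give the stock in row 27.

150

28 rows total (7 × 4). Row 27: index ⌊(27-1)/4⌋ = 6 into product → XX7; (27-1) mod 4 = 2 into the melted columns → navy.
So row 27 is (XX7, navy, 150); stock = 150.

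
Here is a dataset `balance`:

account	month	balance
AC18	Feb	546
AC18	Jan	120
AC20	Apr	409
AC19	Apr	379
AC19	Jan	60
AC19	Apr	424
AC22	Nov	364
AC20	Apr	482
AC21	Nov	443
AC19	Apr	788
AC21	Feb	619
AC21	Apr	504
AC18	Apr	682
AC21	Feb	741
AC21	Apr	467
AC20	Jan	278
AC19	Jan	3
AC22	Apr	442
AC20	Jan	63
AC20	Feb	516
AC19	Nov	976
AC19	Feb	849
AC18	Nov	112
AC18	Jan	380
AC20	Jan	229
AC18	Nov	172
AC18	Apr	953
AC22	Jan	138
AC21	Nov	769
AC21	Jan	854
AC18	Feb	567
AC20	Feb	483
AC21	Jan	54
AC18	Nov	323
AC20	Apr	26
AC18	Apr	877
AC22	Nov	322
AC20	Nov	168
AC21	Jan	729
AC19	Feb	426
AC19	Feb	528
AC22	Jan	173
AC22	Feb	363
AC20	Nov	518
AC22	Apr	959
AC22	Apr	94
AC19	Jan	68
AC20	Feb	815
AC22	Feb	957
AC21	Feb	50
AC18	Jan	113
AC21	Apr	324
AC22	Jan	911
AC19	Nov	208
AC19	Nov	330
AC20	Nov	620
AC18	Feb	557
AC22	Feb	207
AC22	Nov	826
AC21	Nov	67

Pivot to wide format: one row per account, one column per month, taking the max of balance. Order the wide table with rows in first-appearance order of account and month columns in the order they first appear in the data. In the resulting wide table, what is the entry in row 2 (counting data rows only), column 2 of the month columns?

With rows in first-appearance order of account, row 2 is account=AC20. month columns in first-appearance order: Feb, Jan, Apr, Nov; column 2 is Jan.
Long rows with account=AC20, month=Jan: max(278, 63, 229) = 278.

278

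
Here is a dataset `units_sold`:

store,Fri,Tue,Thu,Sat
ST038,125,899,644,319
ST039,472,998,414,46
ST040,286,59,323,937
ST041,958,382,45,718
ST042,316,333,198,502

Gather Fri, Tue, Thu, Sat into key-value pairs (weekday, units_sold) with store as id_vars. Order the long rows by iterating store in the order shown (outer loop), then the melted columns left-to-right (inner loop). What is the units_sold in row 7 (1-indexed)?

414

20 rows total (5 × 4). Row 7: index ⌊(7-1)/4⌋ = 1 into store → ST039; (7-1) mod 4 = 2 into the melted columns → Thu.
So row 7 is (ST039, Thu, 414); units_sold = 414.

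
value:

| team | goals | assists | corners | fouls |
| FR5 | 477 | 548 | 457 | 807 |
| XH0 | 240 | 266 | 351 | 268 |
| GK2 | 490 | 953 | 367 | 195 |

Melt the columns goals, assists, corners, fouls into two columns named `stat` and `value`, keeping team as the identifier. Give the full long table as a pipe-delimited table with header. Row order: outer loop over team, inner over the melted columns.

| team | stat | value |
| FR5 | goals | 477 |
| FR5 | assists | 548 |
| FR5 | corners | 457 |
| FR5 | fouls | 807 |
| XH0 | goals | 240 |
| XH0 | assists | 266 |
| XH0 | corners | 351 |
| XH0 | fouls | 268 |
| GK2 | goals | 490 |
| GK2 | assists | 953 |
| GK2 | corners | 367 |
| GK2 | fouls | 195 |

Each (team, column) pair becomes one row: 3 × 4 = 12 rows.
For example, (FR5, goals) → value=477.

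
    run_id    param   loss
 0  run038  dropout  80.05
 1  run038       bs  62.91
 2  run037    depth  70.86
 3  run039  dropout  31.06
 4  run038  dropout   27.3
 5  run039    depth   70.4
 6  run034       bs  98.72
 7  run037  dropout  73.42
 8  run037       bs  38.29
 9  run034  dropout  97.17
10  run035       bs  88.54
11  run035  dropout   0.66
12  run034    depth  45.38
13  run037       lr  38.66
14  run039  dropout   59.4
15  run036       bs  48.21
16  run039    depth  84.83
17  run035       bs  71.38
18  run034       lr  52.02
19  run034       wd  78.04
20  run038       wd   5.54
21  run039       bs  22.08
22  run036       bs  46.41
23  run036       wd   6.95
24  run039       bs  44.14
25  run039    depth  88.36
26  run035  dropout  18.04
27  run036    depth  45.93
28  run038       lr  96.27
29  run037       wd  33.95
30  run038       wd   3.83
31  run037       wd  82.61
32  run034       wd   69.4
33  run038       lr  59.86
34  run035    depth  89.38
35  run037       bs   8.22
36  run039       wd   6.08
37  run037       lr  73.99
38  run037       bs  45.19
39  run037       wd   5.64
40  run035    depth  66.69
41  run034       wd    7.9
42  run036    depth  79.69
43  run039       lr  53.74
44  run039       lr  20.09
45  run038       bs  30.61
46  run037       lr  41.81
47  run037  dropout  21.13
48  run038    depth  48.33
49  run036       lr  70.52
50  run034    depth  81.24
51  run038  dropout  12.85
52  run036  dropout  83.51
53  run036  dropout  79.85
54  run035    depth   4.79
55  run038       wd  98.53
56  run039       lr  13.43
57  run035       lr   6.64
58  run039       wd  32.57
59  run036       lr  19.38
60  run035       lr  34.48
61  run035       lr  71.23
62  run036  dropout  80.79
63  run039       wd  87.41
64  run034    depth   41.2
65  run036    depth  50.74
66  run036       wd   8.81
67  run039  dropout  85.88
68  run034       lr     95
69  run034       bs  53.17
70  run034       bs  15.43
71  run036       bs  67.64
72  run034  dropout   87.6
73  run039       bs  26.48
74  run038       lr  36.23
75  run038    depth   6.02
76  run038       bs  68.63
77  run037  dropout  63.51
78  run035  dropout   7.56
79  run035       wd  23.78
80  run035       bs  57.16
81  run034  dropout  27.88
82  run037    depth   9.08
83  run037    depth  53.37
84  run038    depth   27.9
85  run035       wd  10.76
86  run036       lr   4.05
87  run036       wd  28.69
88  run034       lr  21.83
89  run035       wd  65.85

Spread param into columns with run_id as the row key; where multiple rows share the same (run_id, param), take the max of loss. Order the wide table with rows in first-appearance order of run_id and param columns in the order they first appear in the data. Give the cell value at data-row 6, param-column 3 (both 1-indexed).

With rows in first-appearance order of run_id, row 6 is run_id=run036. param columns in first-appearance order: dropout, bs, depth, lr, wd; column 3 is depth.
Long rows with run_id=run036, param=depth: max(45.93, 79.69, 50.74) = 79.69.

79.69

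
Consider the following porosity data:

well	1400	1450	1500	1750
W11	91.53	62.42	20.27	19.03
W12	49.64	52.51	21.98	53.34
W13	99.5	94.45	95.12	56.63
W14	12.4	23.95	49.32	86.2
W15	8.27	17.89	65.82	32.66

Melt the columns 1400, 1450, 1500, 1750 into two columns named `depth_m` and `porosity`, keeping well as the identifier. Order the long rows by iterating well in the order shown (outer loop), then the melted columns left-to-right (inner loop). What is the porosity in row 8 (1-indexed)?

53.34

20 rows total (5 × 4). Row 8: index ⌊(8-1)/4⌋ = 1 into well → W12; (8-1) mod 4 = 3 into the melted columns → 1750.
So row 8 is (W12, 1750, 53.34); porosity = 53.34.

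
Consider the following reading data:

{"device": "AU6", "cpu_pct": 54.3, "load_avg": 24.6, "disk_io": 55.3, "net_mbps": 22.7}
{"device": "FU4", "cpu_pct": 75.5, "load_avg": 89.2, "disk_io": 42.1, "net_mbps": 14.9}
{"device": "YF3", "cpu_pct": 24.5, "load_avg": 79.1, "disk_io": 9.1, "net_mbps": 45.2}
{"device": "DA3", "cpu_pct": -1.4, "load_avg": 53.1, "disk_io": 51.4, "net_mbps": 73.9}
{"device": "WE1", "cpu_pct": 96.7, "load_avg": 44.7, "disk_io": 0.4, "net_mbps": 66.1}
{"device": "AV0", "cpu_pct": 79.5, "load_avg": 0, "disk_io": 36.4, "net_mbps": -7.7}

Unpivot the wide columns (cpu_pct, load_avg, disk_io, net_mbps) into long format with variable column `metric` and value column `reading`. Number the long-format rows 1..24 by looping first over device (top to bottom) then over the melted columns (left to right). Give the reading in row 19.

24 rows total (6 × 4). Row 19: index ⌊(19-1)/4⌋ = 4 into device → WE1; (19-1) mod 4 = 2 into the melted columns → disk_io.
So row 19 is (WE1, disk_io, 0.4); reading = 0.4.

0.4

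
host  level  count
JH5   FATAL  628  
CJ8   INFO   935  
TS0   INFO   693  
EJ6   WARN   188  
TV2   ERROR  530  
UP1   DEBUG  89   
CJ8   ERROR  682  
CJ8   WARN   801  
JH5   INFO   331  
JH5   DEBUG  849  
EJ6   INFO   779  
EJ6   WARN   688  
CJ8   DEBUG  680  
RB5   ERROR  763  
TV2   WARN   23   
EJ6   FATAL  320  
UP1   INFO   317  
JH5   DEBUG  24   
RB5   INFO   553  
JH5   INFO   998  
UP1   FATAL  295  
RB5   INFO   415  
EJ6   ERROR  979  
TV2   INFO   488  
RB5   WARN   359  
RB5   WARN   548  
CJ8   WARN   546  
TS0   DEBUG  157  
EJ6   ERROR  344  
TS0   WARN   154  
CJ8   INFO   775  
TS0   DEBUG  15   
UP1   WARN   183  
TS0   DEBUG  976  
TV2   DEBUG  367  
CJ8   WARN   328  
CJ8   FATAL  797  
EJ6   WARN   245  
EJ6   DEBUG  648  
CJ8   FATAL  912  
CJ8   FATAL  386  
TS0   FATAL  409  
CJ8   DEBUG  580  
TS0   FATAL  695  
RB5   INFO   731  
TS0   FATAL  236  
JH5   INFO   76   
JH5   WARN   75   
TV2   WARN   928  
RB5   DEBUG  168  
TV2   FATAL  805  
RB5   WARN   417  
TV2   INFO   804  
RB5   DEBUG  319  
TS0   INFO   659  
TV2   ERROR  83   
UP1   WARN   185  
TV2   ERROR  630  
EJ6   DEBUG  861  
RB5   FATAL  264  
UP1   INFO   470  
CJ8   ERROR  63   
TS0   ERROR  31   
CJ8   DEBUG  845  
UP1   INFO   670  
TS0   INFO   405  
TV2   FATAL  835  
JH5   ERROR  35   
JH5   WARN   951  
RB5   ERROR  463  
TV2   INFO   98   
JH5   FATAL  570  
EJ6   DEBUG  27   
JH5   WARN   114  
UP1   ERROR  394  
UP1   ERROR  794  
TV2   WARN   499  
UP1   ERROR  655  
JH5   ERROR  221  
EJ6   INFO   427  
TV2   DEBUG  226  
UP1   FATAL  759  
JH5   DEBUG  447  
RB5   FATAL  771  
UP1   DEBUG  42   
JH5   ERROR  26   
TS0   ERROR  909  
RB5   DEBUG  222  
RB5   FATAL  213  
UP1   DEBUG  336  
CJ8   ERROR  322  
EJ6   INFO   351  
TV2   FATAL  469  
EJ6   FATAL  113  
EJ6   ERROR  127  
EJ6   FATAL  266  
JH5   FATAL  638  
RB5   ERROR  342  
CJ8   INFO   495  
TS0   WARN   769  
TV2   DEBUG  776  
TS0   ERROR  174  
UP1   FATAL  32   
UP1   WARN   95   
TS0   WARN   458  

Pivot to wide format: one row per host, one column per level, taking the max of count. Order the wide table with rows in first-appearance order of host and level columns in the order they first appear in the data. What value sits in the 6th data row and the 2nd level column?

With rows in first-appearance order of host, row 6 is host=UP1. level columns in first-appearance order: FATAL, INFO, WARN, ERROR, DEBUG; column 2 is INFO.
Long rows with host=UP1, level=INFO: max(317, 470, 670) = 670.

670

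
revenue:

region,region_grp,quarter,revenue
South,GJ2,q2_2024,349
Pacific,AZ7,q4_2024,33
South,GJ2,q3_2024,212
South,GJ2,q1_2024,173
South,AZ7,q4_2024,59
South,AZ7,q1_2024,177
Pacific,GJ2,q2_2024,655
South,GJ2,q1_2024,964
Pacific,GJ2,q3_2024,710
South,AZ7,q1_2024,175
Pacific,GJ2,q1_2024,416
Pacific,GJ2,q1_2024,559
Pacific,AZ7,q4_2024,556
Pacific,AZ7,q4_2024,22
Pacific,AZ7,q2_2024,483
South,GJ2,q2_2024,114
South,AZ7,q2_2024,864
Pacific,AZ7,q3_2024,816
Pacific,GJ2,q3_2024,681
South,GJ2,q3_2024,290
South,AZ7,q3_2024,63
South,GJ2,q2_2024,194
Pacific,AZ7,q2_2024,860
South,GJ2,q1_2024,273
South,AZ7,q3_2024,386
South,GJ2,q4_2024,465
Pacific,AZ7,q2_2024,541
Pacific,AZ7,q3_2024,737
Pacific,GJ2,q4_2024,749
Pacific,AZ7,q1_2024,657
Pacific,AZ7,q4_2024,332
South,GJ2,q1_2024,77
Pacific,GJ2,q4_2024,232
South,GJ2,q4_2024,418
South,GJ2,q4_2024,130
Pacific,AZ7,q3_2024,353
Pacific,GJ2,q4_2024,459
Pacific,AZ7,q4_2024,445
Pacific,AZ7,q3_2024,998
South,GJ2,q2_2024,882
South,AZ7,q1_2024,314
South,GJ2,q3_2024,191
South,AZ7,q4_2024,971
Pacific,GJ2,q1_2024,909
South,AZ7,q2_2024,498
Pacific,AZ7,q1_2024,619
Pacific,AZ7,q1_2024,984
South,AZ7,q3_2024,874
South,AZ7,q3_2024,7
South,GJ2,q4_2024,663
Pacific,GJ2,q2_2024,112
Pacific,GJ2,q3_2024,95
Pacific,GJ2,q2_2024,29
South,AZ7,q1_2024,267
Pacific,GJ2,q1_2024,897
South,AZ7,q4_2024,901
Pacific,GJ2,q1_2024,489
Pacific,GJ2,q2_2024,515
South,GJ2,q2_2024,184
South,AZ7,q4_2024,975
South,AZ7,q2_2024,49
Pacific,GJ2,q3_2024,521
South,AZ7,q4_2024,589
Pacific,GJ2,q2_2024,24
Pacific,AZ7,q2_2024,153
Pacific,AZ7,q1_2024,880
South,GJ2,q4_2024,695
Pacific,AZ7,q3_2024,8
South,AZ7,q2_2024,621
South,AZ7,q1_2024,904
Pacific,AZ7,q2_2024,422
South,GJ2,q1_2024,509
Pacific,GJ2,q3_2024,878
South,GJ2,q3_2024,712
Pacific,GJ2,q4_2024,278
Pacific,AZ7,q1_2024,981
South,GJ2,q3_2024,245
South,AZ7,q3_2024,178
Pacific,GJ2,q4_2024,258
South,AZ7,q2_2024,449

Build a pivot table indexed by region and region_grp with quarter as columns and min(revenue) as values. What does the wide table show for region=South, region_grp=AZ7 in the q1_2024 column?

175

Rows with region=South, region_grp=AZ7 and quarter=q1_2024: revenue values are 177, 175, 314, 267, 904.
min(177, 175, 314, 267, 904) = 175.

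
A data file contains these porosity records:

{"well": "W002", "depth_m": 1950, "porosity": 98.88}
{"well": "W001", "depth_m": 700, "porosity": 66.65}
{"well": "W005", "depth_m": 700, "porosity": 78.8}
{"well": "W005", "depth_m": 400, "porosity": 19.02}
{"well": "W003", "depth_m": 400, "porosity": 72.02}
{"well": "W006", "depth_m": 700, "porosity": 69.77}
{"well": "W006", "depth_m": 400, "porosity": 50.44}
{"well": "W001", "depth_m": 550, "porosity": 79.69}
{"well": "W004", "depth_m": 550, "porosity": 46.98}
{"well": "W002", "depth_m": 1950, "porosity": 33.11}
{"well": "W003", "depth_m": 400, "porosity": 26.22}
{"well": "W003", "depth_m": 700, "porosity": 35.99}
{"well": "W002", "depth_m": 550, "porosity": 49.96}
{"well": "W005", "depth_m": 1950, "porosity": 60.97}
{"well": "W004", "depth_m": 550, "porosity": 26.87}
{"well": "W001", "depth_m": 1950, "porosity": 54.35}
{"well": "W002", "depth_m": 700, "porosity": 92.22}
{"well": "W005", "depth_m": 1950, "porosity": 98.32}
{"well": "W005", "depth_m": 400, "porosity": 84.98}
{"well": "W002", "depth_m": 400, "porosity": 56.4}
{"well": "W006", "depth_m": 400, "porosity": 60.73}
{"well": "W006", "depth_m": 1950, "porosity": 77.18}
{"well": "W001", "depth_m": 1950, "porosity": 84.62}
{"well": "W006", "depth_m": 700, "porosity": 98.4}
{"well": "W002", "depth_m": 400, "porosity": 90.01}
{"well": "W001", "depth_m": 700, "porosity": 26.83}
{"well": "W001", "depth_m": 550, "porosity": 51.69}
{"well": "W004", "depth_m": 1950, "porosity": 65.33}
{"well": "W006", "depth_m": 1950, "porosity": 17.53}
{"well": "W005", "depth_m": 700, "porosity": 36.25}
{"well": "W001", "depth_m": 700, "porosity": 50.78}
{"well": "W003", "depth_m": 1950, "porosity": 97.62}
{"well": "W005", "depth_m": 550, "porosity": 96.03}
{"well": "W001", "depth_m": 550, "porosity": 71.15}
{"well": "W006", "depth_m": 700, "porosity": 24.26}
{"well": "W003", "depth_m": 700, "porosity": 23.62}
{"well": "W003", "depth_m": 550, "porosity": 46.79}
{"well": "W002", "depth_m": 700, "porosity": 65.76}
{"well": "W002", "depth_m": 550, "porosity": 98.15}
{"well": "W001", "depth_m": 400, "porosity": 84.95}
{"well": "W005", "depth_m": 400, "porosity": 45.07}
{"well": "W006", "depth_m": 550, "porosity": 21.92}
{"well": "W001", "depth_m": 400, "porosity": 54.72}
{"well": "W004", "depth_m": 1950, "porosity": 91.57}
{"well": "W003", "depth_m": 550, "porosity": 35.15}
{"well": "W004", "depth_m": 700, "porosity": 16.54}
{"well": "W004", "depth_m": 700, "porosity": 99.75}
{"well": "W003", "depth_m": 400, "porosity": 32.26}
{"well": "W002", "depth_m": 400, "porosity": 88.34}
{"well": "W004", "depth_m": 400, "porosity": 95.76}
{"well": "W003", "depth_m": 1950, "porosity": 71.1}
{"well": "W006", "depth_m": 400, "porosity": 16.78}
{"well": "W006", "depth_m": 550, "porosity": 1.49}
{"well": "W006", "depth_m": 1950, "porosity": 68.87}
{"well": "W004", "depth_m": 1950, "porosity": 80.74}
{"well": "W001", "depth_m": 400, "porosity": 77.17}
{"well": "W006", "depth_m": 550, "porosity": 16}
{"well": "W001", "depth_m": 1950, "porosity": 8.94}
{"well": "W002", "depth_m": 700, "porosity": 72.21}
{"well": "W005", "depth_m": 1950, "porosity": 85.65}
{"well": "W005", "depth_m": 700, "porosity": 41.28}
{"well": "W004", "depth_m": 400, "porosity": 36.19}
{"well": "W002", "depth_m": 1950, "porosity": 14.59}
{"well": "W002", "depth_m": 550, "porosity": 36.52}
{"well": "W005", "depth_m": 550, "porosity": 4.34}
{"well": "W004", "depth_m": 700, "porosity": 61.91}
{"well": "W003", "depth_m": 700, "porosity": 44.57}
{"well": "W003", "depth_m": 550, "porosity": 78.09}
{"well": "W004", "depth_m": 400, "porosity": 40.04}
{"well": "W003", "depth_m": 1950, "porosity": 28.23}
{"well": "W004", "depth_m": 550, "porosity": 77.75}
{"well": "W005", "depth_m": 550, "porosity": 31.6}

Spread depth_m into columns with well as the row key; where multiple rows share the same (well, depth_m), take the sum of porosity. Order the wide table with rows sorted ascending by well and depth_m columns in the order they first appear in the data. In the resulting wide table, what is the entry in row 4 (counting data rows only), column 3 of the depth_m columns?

171.99

With rows sorted ascending by well, row 4 is well=W004. depth_m columns in first-appearance order: 1950, 700, 400, 550; column 3 is 400.
Long rows with well=W004, depth_m=400: 95.76 + 36.19 + 40.04 = 171.99.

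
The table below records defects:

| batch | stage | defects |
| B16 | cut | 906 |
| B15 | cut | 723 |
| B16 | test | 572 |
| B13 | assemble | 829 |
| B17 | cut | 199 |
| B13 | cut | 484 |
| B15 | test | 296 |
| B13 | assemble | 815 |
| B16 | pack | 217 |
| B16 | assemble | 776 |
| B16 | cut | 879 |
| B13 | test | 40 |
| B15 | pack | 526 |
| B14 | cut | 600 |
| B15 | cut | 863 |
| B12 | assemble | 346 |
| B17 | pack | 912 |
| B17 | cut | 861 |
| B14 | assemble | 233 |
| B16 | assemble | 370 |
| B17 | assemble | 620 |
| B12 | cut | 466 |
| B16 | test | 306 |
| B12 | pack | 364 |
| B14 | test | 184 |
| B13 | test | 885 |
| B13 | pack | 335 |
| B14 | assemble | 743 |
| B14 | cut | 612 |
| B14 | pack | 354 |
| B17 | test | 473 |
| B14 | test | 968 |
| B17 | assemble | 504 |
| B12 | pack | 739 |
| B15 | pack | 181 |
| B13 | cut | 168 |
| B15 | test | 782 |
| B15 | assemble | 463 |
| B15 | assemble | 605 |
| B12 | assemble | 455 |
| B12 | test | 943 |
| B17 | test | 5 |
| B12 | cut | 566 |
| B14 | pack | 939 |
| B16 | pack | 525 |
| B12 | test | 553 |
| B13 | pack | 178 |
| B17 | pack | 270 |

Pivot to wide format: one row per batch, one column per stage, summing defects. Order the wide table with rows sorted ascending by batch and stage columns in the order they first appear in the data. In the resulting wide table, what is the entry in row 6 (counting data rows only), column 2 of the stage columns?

With rows sorted ascending by batch, row 6 is batch=B17. stage columns in first-appearance order: cut, test, assemble, pack; column 2 is test.
Long rows with batch=B17, stage=test: 473 + 5 = 478.

478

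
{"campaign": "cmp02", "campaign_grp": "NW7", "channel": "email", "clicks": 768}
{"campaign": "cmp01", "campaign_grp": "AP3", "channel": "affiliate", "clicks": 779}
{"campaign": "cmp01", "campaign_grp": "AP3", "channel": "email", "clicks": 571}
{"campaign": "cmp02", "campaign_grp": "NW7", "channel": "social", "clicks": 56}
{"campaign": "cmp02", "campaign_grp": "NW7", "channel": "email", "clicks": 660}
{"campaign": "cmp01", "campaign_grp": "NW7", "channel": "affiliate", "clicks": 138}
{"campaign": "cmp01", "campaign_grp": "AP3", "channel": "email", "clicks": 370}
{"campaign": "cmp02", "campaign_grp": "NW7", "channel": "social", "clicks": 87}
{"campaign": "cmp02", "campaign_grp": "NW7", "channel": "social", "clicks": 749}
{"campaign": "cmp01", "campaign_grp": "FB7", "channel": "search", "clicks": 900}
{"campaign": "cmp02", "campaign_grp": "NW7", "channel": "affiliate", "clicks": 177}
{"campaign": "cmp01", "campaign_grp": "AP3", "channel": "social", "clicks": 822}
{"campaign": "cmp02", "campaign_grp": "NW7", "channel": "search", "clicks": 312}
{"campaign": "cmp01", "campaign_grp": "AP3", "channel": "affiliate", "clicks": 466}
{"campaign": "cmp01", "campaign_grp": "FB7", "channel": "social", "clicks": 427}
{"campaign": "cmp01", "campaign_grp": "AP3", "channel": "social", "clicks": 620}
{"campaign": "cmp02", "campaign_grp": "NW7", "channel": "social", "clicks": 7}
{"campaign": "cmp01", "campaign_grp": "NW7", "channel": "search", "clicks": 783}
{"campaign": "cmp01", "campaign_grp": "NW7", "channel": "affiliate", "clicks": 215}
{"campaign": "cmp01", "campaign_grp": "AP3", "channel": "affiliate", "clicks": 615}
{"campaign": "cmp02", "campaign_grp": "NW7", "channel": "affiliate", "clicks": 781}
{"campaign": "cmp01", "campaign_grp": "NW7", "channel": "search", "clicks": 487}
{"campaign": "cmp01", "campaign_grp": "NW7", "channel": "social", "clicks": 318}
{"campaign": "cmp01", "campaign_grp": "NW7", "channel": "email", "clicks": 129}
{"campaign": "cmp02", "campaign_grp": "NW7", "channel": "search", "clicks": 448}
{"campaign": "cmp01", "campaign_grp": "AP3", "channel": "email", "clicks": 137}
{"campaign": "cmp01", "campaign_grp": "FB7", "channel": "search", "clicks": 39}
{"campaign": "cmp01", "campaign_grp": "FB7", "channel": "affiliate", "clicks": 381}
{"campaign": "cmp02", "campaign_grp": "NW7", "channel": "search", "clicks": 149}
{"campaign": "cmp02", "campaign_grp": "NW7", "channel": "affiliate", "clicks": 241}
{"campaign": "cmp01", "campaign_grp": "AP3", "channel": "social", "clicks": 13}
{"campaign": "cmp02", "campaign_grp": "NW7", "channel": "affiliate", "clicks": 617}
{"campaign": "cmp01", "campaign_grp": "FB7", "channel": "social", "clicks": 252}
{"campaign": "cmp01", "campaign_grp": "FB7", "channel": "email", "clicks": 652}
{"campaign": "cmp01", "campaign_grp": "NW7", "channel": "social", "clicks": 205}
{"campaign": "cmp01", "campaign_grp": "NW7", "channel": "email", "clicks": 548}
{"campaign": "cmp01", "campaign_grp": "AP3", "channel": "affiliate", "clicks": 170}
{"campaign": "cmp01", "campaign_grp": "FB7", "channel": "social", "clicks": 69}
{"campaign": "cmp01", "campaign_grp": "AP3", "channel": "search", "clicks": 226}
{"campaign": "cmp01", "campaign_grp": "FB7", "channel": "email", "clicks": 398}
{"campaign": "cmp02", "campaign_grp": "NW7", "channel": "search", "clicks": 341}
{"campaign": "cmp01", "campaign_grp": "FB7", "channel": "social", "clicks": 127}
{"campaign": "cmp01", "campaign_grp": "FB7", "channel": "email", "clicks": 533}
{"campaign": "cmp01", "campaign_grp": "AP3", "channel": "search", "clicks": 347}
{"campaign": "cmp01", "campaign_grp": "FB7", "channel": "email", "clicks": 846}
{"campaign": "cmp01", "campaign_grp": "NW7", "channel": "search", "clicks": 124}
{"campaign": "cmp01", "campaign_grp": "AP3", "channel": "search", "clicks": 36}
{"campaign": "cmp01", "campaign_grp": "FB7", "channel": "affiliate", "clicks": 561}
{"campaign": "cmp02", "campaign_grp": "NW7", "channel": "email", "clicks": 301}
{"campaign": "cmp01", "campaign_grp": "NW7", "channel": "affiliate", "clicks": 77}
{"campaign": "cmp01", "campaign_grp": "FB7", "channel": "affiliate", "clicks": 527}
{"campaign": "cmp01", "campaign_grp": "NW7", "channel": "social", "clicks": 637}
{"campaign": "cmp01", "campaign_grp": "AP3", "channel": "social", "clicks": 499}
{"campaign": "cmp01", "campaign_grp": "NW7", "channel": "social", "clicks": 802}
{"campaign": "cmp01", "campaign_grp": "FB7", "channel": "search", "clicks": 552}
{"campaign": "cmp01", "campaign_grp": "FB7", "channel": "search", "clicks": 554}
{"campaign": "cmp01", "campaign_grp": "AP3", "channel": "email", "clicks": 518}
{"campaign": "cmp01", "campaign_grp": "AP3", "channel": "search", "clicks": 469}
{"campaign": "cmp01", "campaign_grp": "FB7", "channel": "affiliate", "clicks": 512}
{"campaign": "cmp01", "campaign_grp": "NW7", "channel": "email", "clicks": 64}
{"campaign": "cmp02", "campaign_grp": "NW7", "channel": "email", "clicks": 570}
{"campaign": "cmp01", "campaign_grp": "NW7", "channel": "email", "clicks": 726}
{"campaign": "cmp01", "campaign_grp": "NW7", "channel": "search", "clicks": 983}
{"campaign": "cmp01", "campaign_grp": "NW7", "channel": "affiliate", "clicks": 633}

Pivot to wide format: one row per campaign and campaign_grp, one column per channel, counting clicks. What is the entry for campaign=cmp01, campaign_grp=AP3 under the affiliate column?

Rows with campaign=cmp01, campaign_grp=AP3 and channel=affiliate: clicks values are 779, 466, 615, 170.
4 rows match — count = 4.

4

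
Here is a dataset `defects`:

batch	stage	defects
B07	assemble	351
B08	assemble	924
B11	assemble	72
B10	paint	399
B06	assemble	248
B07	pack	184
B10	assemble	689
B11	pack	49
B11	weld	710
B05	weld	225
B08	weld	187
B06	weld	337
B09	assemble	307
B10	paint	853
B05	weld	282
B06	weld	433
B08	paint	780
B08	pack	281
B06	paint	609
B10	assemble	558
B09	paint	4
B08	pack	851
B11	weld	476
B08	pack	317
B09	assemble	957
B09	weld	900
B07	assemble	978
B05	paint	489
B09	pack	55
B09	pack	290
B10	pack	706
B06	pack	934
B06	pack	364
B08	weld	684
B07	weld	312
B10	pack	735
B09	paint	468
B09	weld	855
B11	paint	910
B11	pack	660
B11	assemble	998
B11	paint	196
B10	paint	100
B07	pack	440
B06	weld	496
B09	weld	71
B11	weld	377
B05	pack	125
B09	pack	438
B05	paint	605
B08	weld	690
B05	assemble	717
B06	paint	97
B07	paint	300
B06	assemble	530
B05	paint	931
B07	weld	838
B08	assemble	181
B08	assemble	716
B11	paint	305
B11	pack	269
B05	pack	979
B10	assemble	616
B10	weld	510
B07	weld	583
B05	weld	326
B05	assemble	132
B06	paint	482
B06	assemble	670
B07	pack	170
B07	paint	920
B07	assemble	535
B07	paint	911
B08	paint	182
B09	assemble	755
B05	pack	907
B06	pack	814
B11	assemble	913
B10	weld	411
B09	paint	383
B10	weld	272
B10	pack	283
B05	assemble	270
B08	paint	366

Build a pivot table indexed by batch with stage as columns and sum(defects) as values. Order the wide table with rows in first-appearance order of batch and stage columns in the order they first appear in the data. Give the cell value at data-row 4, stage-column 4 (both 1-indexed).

With rows in first-appearance order of batch, row 4 is batch=B10. stage columns in first-appearance order: assemble, paint, pack, weld; column 4 is weld.
Long rows with batch=B10, stage=weld: 510 + 411 + 272 = 1193.

1193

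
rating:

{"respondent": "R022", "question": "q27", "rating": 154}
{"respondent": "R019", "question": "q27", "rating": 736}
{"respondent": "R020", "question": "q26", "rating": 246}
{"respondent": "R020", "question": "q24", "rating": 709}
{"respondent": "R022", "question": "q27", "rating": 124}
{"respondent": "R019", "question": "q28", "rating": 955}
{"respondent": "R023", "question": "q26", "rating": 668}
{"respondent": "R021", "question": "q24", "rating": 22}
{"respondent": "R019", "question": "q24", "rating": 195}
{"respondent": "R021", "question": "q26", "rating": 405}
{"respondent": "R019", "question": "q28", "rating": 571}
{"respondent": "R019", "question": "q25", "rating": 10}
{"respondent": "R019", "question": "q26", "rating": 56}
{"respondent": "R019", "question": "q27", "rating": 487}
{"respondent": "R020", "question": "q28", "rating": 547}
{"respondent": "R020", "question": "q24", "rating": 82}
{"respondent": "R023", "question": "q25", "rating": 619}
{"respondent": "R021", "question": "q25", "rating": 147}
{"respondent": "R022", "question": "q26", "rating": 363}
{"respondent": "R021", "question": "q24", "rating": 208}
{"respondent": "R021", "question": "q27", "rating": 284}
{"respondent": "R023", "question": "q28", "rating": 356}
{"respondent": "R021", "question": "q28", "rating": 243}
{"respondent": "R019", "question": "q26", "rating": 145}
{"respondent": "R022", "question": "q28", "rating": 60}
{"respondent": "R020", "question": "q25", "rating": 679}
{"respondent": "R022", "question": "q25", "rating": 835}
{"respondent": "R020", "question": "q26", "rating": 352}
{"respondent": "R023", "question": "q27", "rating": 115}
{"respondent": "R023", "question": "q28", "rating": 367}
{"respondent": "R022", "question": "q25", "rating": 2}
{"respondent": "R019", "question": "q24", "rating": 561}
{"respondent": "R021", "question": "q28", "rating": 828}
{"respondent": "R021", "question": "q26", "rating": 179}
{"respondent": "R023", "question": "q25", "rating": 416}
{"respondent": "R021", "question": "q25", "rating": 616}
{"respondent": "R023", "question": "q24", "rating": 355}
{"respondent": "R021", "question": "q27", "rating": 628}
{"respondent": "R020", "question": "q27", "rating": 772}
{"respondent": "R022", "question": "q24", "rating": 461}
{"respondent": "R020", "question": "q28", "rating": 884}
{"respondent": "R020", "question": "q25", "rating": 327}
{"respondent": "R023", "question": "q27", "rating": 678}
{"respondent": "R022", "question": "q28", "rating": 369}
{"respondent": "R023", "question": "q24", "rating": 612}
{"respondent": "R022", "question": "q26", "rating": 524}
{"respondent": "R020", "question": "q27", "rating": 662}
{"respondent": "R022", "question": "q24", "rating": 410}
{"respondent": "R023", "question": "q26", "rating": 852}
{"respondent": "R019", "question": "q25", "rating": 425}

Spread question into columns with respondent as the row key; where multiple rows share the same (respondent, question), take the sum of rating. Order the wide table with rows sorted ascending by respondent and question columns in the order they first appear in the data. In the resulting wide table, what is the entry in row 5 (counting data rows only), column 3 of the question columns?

With rows sorted ascending by respondent, row 5 is respondent=R023. question columns in first-appearance order: q27, q26, q24, q28, q25; column 3 is q24.
Long rows with respondent=R023, question=q24: 355 + 612 = 967.

967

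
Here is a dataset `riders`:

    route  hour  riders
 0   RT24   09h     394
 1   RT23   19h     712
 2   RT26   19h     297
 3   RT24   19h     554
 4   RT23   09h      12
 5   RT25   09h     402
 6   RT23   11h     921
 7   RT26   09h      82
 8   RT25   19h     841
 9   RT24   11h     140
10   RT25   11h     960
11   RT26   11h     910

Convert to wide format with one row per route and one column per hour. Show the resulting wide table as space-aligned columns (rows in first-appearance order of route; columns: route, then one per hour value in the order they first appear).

route  09h  19h  11h
RT24   394  554  140
RT23   12   712  921
RT26   82   297  910
RT25   402  841  960

Columns: route plus the 3 distinct hour values (09h, 19h, 11h).
For example, row RT24 column 09h takes riders=394 from the long row (RT24, 09h).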